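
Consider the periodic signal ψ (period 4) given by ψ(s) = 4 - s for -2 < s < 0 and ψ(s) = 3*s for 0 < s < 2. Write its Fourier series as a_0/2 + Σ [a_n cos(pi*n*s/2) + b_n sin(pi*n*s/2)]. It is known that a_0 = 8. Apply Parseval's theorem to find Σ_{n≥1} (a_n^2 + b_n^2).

16/3

Parseval: a_0^2/2 + Σ_{n≥1} (a_n^2+b_n^2) = 1/2 ∫_{-2}^{2} ψ(s)^2 ds = 112/3.
Subtract a_0^2/2 = 32: Σ (a_n^2+b_n^2) = 16/3.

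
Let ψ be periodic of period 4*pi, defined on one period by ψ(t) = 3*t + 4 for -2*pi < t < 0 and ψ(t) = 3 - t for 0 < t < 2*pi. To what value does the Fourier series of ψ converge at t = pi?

3 - pi

ψ is continuous at t = pi with value 3 - pi, so the series converges to 3 - pi there.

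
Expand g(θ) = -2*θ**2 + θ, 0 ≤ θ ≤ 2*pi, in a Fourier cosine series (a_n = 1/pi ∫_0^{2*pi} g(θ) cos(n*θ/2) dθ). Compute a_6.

-8/9

a_6 = 1/pi ∫_0^{2*pi} (-2*θ**2 + θ) cos(3*θ) dθ.
Integrating by parts twice (tabular method), an antiderivative of (-2*θ**2 + θ) cos(3*θ) is -2*θ**2*sin(3*θ)/3 + θ*sin(3*θ)/3 - 4*θ*cos(3*θ)/9 + 4*sin(3*θ)/27 + cos(3*θ)/9; evaluating from 0 to 2*pi: ∫_{0}^{2*pi} (-2*θ**2 + θ) cos(3*θ) dθ = (1/9 - 8*pi/9) - (1/9) = -8*pi/9.
Hence a_6 = (1/pi)·(-8*pi/9) = -8/9.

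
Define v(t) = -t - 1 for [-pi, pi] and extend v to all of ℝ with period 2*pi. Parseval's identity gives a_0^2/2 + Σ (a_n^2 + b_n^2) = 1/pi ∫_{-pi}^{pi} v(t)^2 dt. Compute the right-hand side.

2 + 2*pi**2/3

1/pi ∫_{-pi}^{pi} v(t)^2 dt = 1/pi · (2*pi*(3 + pi**2)/3) = 2 + 2*pi**2/3.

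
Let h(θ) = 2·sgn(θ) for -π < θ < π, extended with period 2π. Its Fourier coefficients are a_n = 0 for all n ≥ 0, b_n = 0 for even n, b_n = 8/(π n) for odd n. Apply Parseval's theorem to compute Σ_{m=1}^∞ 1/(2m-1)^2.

Parseval: Σ b_n^2 = (1/π) ∫_{-π}^{π} h(θ)^2 dθ = 8.
Only odd n contribute, with b_n^2 = 64/(π^2 n^2), so Σ_{m≥1} 1/(2m-1)^2 = π^2·(8)/64 = pi**2/8.

pi**2/8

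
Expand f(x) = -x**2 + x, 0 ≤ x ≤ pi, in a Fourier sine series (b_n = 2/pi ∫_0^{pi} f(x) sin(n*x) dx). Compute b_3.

b_3 = 2/pi ∫_0^{pi} (-x**2 + x) sin(3*x) dx.
Integrating by parts twice (tabular method), an antiderivative of (-x**2 + x) sin(3*x) is x**2*cos(3*x)/3 - 2*x*sin(3*x)/9 - x*cos(3*x)/3 + sin(3*x)/9 - 2*cos(3*x)/27; evaluating from 0 to pi: ∫_{0}^{pi} (-x**2 + x) sin(3*x) dx = (-pi**2/3 + 2/27 + pi/3) - (-2/27) = -pi**2/3 + 4/27 + pi/3.
Hence b_3 = (2/pi)·(-pi**2/3 + 4/27 + pi/3) = 2*(-9*pi**2 + 4 + 9*pi)/(27*pi).

2*(-9*pi**2 + 4 + 9*pi)/(27*pi)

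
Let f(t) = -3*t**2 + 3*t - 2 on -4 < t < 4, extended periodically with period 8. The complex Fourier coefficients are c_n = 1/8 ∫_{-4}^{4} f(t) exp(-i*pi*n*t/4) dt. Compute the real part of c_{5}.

Since f is real-valued, Re(c_{5}) = 1/8 ∫_{-4}^{4} f(t) cos(5*pi*t/4) dt = a_{5}/2.
Integrating by parts twice (tabular method), an antiderivative of (-3*t**2 + 3*t - 2) cos(5*pi*t/4) is -12*t**2*sin(5*pi*t/4)/(5*pi) + 12*t*sin(5*pi*t/4)/(5*pi) - 96*t*cos(5*pi*t/4)/(25*pi**2) - 8*sin(5*pi*t/4)/(5*pi) + 384*sin(5*pi*t/4)/(125*pi**3) + 48*cos(5*pi*t/4)/(25*pi**2); evaluating from -4 to 4: ∫_{-4}^{4} (-3*t**2 + 3*t - 2) cos(5*pi*t/4) dt = (336/(25*pi**2)) - (-432/(25*pi**2)) = 768/(25*pi**2).
Hence Re(c_{5}) = (1/8)·(768/(25*pi**2)) = 96/(25*pi**2).

96/(25*pi**2)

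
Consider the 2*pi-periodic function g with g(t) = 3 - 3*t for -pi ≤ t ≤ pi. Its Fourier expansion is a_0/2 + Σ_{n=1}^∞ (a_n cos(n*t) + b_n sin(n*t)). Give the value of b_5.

-6/5

b_5 = 1/pi ∫_{-pi}^{pi} g(t) sin(5*t) dt.
Integrating by parts (boundary term plus one more integral), an antiderivative of (3 - 3*t) sin(5*t) is 3*t*cos(5*t)/5 - 3*sin(5*t)/25 - 3*cos(5*t)/5; evaluating from -pi to pi: ∫_{-pi}^{pi} (3 - 3*t) sin(5*t) dt = (3/5 - 3*pi/5) - (3/5 + 3*pi/5) = -6*pi/5.
Hence b_5 = (1/pi)·(-6*pi/5) = -6/5.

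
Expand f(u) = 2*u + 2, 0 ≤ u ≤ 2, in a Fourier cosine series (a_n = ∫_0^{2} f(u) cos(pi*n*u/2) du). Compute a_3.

a_3 = ∫_0^{2} (2*u + 2) cos(3*pi*u/2) du.
Integrating by parts (boundary term plus one more integral), an antiderivative of (2*u + 2) cos(3*pi*u/2) is 4*u*sin(3*pi*u/2)/(3*pi) + 4*sin(3*pi*u/2)/(3*pi) + 8*cos(3*pi*u/2)/(9*pi**2); evaluating from 0 to 2: ∫_{0}^{2} (2*u + 2) cos(3*pi*u/2) du = (-8/(9*pi**2)) - (8/(9*pi**2)) = -16/(9*pi**2).
Hence a_3 = -16/(9*pi**2).

-16/(9*pi**2)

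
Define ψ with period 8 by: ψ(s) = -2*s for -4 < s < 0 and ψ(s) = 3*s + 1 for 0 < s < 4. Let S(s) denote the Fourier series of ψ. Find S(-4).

21/2

At s = -4 the one-sided limits are ψ(-4^-) = 13 and ψ(-4^+) = 8.
By Dirichlet's theorem the series converges to their average, [(13) + (8)]/2 = 21/2.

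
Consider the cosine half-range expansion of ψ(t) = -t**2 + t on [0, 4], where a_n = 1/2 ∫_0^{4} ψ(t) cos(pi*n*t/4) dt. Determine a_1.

a_1 = 1/2 ∫_0^{4} (-t**2 + t) cos(pi*t/4) dt.
Integrating by parts twice (tabular method), an antiderivative of (-t**2 + t) cos(pi*t/4) is -4*t**2*sin(pi*t/4)/pi + 4*t*sin(pi*t/4)/pi - 32*t*cos(pi*t/4)/pi**2 + 128*sin(pi*t/4)/pi**3 + 16*cos(pi*t/4)/pi**2; evaluating from 0 to 4: ∫_{0}^{4} (-t**2 + t) cos(pi*t/4) dt = (112/pi**2) - (16/pi**2) = 96/pi**2.
Hence a_1 = (1/2)·(96/pi**2) = 48/pi**2.

48/pi**2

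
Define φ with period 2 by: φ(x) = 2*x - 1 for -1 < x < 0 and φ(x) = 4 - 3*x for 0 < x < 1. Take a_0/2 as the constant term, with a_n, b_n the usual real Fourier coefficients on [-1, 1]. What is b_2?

b_2 = ∫_{-1}^{1} φ(x) sin(2*pi*x) dx.
Split the integral at the breakpoints.
Integrating by parts (boundary term plus one more integral), an antiderivative of (2*x - 1) sin(2*pi*x) is -x*cos(2*pi*x)/pi + sin(2*pi*x)/(2*pi**2) + cos(2*pi*x)/(2*pi); evaluating from -1 to 0: ∫_{-1}^{0} (2*x - 1) sin(2*pi*x) dx = (1/(2*pi)) - (3/(2*pi)) = -1/pi.
Integrating by parts (boundary term plus one more integral), an antiderivative of (4 - 3*x) sin(2*pi*x) is 3*x*cos(2*pi*x)/(2*pi) - 3*sin(2*pi*x)/(4*pi**2) - 2*cos(2*pi*x)/pi; evaluating from 0 to 1: ∫_{0}^{1} (4 - 3*x) sin(2*pi*x) dx = (-1/(2*pi)) - (-2/pi) = 3/(2*pi).
Summing the pieces gives b_2 = 1/(2*pi).

1/(2*pi)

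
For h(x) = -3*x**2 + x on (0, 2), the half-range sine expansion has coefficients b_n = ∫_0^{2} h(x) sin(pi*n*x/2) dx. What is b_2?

10/pi

b_2 = ∫_0^{2} (-3*x**2 + x) sin(pi*x) dx.
Integrating by parts twice (tabular method), an antiderivative of (-3*x**2 + x) sin(pi*x) is 3*x**2*cos(pi*x)/pi - 6*x*sin(pi*x)/pi**2 - x*cos(pi*x)/pi + sin(pi*x)/pi**2 - 6*cos(pi*x)/pi**3; evaluating from 0 to 2: ∫_{0}^{2} (-3*x**2 + x) sin(pi*x) dx = (-6/pi**3 + 10/pi) - (-6/pi**3) = 10/pi.
Hence b_2 = 10/pi.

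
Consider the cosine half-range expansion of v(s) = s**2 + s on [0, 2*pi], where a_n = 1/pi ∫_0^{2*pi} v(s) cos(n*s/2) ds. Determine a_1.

a_1 = 1/pi ∫_0^{2*pi} (s**2 + s) cos(s/2) ds.
Integrating by parts twice (tabular method), an antiderivative of (s**2 + s) cos(s/2) is 2*s**2*sin(s/2) + 2*s*sin(s/2) + 8*s*cos(s/2) - 16*sin(s/2) + 4*cos(s/2); evaluating from 0 to 2*pi: ∫_{0}^{2*pi} (s**2 + s) cos(s/2) ds = (-16*pi - 4) - (4) = -16*pi - 8.
Hence a_1 = (1/pi)·(-16*pi - 8) = -16 - 8/pi.

-16 - 8/pi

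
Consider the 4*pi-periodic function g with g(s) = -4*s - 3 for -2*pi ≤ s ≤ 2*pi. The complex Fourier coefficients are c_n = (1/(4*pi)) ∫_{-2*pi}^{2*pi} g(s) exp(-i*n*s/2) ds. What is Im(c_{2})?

-4

Since g is real-valued, Im(c_{2}) = -(1/(4*pi)) ∫_{-2*pi}^{2*pi} g(s) sin(s) ds = -b_{2}/2.
Integrating by parts (boundary term plus one more integral), an antiderivative of (-4*s - 3) sin(s) is 4*s*cos(s) - 4*sin(s) + 3*cos(s); evaluating from -2*pi to 2*pi: ∫_{-2*pi}^{2*pi} (-4*s - 3) sin(s) ds = (3 + 8*pi) - (3 - 8*pi) = 16*pi.
Hence Im(c_{2}) = (-1/(4*pi))·(16*pi) = -4.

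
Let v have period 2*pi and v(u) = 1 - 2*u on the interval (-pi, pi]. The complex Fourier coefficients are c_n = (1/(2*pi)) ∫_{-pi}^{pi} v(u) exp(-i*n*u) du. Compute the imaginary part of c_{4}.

Since v is real-valued, Im(c_{4}) = -(1/(2*pi)) ∫_{-pi}^{pi} v(u) sin(4*u) du = -b_{4}/2.
Integrating by parts (boundary term plus one more integral), an antiderivative of (1 - 2*u) sin(4*u) is u*cos(4*u)/2 - sin(4*u)/8 - cos(4*u)/4; evaluating from -pi to pi: ∫_{-pi}^{pi} (1 - 2*u) sin(4*u) du = (-1/4 + pi/2) - (-pi/2 - 1/4) = pi.
Hence Im(c_{4}) = (-1/(2*pi))·(pi) = -1/2.

-1/2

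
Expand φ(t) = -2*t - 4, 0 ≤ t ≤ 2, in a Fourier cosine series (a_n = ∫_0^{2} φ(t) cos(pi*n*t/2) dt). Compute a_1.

a_1 = ∫_0^{2} (-2*t - 4) cos(pi*t/2) dt.
Integrating by parts (boundary term plus one more integral), an antiderivative of (-2*t - 4) cos(pi*t/2) is -4*t*sin(pi*t/2)/pi - 8*sin(pi*t/2)/pi - 8*cos(pi*t/2)/pi**2; evaluating from 0 to 2: ∫_{0}^{2} (-2*t - 4) cos(pi*t/2) dt = (8/pi**2) - (-8/pi**2) = 16/pi**2.
Hence a_1 = 16/pi**2.

16/pi**2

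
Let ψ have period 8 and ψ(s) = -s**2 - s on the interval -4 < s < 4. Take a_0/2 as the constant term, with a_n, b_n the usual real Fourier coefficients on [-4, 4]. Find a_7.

a_7 = 1/4 ∫_{-4}^{4} ψ(s) cos(7*pi*s/4) ds.
Integrating by parts twice (tabular method), an antiderivative of (-s**2 - s) cos(7*pi*s/4) is -4*s**2*sin(7*pi*s/4)/(7*pi) - 4*s*sin(7*pi*s/4)/(7*pi) - 32*s*cos(7*pi*s/4)/(49*pi**2) + 128*sin(7*pi*s/4)/(343*pi**3) - 16*cos(7*pi*s/4)/(49*pi**2); evaluating from -4 to 4: ∫_{-4}^{4} (-s**2 - s) cos(7*pi*s/4) ds = (144/(49*pi**2)) - (-16/(7*pi**2)) = 256/(49*pi**2).
Hence a_7 = (1/4)·(256/(49*pi**2)) = 64/(49*pi**2).

64/(49*pi**2)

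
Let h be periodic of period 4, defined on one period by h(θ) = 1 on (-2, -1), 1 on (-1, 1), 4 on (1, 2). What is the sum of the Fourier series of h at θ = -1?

1

h is continuous at θ = -1 with value 1, so the series converges to 1 there.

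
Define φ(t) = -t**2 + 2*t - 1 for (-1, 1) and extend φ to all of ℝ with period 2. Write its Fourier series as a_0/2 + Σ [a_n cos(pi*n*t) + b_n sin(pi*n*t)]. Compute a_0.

a_0 = ∫_{-1}^{1} φ(t) dt = -8/3.

-8/3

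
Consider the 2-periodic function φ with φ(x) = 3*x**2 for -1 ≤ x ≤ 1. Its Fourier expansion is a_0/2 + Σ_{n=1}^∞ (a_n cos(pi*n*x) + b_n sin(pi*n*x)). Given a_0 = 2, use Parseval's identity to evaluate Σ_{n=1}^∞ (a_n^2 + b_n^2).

Parseval: a_0^2/2 + Σ_{n≥1} (a_n^2+b_n^2) = ∫_{-1}^{1} φ(x)^2 dx = 18/5.
Subtract a_0^2/2 = 2: Σ (a_n^2+b_n^2) = 8/5.

8/5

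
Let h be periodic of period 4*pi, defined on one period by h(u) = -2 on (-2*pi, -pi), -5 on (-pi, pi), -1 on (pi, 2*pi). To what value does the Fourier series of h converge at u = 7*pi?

-7/2

u = 7*pi differs from u = -pi by 2 full period(s), and the series is 4*pi-periodic.
At u = -pi the one-sided limits are h(-pi^-) = -2 and h(-pi^+) = -5.
By Dirichlet's theorem the series converges to their average, [(-2) + (-5)]/2 = -7/2.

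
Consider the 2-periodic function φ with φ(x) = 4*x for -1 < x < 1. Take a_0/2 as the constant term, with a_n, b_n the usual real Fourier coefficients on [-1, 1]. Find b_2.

-4/pi

b_2 = ∫_{-1}^{1} φ(x) sin(2*pi*x) dx.
φ is odd and sin(2*pi*x) is odd, so the integrand is even and b_2 = 2 ∫_0^{1} φ(x) sin(2*pi*x) dx.
Integrating by parts (boundary term plus one more integral), an antiderivative of (4*x) sin(2*pi*x) is -2*x*cos(2*pi*x)/pi + sin(2*pi*x)/pi**2; evaluating from 0 to 1: ∫_{0}^{1} (4*x) sin(2*pi*x) dx = (-2/pi) - (0) = -2/pi.
Hence b_2 = 2·(-2/pi) = -4/pi.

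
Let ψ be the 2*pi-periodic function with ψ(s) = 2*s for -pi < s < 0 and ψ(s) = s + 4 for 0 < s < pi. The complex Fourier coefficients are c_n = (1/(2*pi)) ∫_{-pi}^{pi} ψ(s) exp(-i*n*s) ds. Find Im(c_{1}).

Since ψ is real-valued, Im(c_{1}) = -(1/(2*pi)) ∫_{-pi}^{pi} ψ(s) sin(s) ds = -b_{1}/2.
Split the integral at the breakpoints.
Integrating by parts (boundary term plus one more integral), an antiderivative of (2*s) sin(s) is -2*s*cos(s) + 2*sin(s); evaluating from -pi to 0: ∫_{-pi}^{0} (2*s) sin(s) ds = (0) - (-2*pi) = 2*pi.
Integrating by parts (boundary term plus one more integral), an antiderivative of (s + 4) sin(s) is -s*cos(s) + sin(s) - 4*cos(s); evaluating from 0 to pi: ∫_{0}^{pi} (s + 4) sin(s) ds = (pi + 4) - (-4) = pi + 8.
So ∫_{-pi}^{pi} ψ(s) sin(s) ds = 8 + 3*pi.
Hence Im(c_{1}) = (-1/(2*pi))·(8 + 3*pi) = -3/2 - 4/pi.

-3/2 - 4/pi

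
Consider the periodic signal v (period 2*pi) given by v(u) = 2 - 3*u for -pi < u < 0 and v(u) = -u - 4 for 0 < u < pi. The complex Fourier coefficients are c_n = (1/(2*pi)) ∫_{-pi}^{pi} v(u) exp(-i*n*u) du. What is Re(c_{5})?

-2/(25*pi)

Since v is real-valued, Re(c_{5}) = (1/(2*pi)) ∫_{-pi}^{pi} v(u) cos(5*u) du = a_{5}/2.
Split the integral at the breakpoints.
Integrating by parts (boundary term plus one more integral), an antiderivative of (2 - 3*u) cos(5*u) is -3*u*sin(5*u)/5 + 2*sin(5*u)/5 - 3*cos(5*u)/25; evaluating from -pi to 0: ∫_{-pi}^{0} (2 - 3*u) cos(5*u) du = (-3/25) - (3/25) = -6/25.
Integrating by parts (boundary term plus one more integral), an antiderivative of (-u - 4) cos(5*u) is -u*sin(5*u)/5 - 4*sin(5*u)/5 - cos(5*u)/25; evaluating from 0 to pi: ∫_{0}^{pi} (-u - 4) cos(5*u) du = (1/25) - (-1/25) = 2/25.
So ∫_{-pi}^{pi} v(u) cos(5*u) du = -4/25.
Hence Re(c_{5}) = (1/(2*pi))·(-4/25) = -2/(25*pi).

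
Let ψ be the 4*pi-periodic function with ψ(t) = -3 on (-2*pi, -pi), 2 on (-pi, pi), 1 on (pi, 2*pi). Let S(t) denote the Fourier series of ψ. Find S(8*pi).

t = 8*pi differs from t = 0 by 2 full period(s), and the series is 4*pi-periodic.
ψ is continuous at t = 0 with value 2, so the series converges to 2 there.

2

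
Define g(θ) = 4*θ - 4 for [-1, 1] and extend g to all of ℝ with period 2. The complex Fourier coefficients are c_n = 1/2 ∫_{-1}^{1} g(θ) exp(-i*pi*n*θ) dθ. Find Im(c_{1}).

Since g is real-valued, Im(c_{1}) = -1/2 ∫_{-1}^{1} g(θ) sin(pi*θ) dθ = -b_{1}/2.
Integrating by parts (boundary term plus one more integral), an antiderivative of (4*θ - 4) sin(pi*θ) is -4*θ*cos(pi*θ)/pi + 4*sin(pi*θ)/pi**2 + 4*cos(pi*θ)/pi; evaluating from -1 to 1: ∫_{-1}^{1} (4*θ - 4) sin(pi*θ) dθ = (0) - (-8/pi) = 8/pi.
Hence Im(c_{1}) = (-1/2)·(8/pi) = -4/pi.

-4/pi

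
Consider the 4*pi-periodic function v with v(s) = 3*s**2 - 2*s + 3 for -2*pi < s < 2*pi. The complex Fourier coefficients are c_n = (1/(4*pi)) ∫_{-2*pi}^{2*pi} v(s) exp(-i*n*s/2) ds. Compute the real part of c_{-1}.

Since v is real-valued, Re(c_{-1}) = (1/(4*pi)) ∫_{-2*pi}^{2*pi} v(s) cos(-s/2) ds = a_{1}/2.
Integrating by parts twice (tabular method), an antiderivative of (3*s**2 - 2*s + 3) cos(-s/2) is 6*s**2*sin(s/2) - 4*s*sin(s/2) + 24*s*cos(s/2) - 42*sin(s/2) - 8*cos(s/2); evaluating from -2*pi to 2*pi: ∫_{-2*pi}^{2*pi} (3*s**2 - 2*s + 3) cos(-s/2) ds = (8 - 48*pi) - (8 + 48*pi) = -96*pi.
Hence Re(c_{-1}) = (1/(4*pi))·(-96*pi) = -24.

-24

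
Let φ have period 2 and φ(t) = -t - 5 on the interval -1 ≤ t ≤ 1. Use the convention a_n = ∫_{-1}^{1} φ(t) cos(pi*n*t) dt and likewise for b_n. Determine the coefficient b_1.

-2/pi

b_1 = ∫_{-1}^{1} φ(t) sin(pi*t) dt.
Integrating by parts (boundary term plus one more integral), an antiderivative of (-t - 5) sin(pi*t) is t*cos(pi*t)/pi - sin(pi*t)/pi**2 + 5*cos(pi*t)/pi; evaluating from -1 to 1: ∫_{-1}^{1} (-t - 5) sin(pi*t) dt = (-6/pi) - (-4/pi) = -2/pi.
Hence b_1 = -2/pi.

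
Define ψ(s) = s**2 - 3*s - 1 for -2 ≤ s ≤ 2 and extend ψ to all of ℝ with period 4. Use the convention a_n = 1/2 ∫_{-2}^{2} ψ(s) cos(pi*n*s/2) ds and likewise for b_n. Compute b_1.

-12/pi

b_1 = 1/2 ∫_{-2}^{2} ψ(s) sin(pi*s/2) ds.
Integrating by parts twice (tabular method), an antiderivative of (s**2 - 3*s - 1) sin(pi*s/2) is -2*s**2*cos(pi*s/2)/pi + 8*s*sin(pi*s/2)/pi**2 + 6*s*cos(pi*s/2)/pi - 12*sin(pi*s/2)/pi**2 + 16*cos(pi*s/2)/pi**3 + 2*cos(pi*s/2)/pi; evaluating from -2 to 2: ∫_{-2}^{2} (s**2 - 3*s - 1) sin(pi*s/2) ds = (-6/pi - 16/pi**3) - (-16/pi**3 + 18/pi) = -24/pi.
Hence b_1 = (1/2)·(-24/pi) = -12/pi.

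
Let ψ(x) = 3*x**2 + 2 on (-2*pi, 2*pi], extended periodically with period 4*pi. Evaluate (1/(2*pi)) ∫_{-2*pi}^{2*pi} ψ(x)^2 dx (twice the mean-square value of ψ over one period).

8 + 32*pi**2 + 288*pi**4/5

(1/(2*pi)) ∫_{-2*pi}^{2*pi} ψ(x)^2 dx = (1/(2*pi)) · (16*pi + 64*pi**3 + 576*pi**5/5) = 8 + 32*pi**2 + 288*pi**4/5.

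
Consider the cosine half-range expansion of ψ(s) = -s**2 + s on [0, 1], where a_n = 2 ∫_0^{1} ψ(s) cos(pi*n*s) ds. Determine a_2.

a_2 = 2 ∫_0^{1} (-s**2 + s) cos(2*pi*s) ds.
Integrating by parts twice (tabular method), an antiderivative of (-s**2 + s) cos(2*pi*s) is -s**2*sin(2*pi*s)/(2*pi) + s*sin(2*pi*s)/(2*pi) - s*cos(2*pi*s)/(2*pi**2) + sin(2*pi*s)/(4*pi**3) + cos(2*pi*s)/(4*pi**2); evaluating from 0 to 1: ∫_{0}^{1} (-s**2 + s) cos(2*pi*s) ds = (-1/(4*pi**2)) - (1/(4*pi**2)) = -1/(2*pi**2).
Hence a_2 = 2·(-1/(2*pi**2)) = -1/pi**2.

-1/pi**2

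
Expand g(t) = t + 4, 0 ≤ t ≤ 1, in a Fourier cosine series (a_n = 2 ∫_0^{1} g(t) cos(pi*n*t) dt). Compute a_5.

a_5 = 2 ∫_0^{1} (t + 4) cos(5*pi*t) dt.
Integrating by parts (boundary term plus one more integral), an antiderivative of (t + 4) cos(5*pi*t) is t*sin(5*pi*t)/(5*pi) + 4*sin(5*pi*t)/(5*pi) + cos(5*pi*t)/(25*pi**2); evaluating from 0 to 1: ∫_{0}^{1} (t + 4) cos(5*pi*t) dt = (-1/(25*pi**2)) - (1/(25*pi**2)) = -2/(25*pi**2).
Hence a_5 = 2·(-2/(25*pi**2)) = -4/(25*pi**2).

-4/(25*pi**2)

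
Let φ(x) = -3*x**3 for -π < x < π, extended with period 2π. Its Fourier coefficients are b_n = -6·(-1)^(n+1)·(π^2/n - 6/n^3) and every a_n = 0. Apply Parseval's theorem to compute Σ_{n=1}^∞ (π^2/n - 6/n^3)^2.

pi**6/14

Parseval: Σ b_n^2 = (1/π) ∫_{-π}^{π} φ(x)^2 dx = 18*pi**6/7.
b_n^2 = 36·(π^2/n - 6/n^3)^2, so the sum equals (18*pi**6/7)/36 = pi**6/14.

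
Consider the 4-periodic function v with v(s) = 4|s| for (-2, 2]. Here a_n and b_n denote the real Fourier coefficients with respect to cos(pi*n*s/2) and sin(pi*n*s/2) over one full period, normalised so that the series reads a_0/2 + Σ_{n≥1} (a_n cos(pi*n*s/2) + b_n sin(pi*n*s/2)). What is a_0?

a_0 = 1/2 ∫_{-2}^{2} v(s) ds = 1/2 · (16) = 8.

8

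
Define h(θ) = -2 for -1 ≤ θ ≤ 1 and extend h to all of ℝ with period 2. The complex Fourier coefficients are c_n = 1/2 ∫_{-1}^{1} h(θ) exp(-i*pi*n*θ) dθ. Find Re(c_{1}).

Since h is real-valued, Re(c_{1}) = 1/2 ∫_{-1}^{1} h(θ) cos(pi*θ) dθ = a_{1}/2.
h is even and cos(pi*θ) is even, so the integrand is even: ∫_{-1}^{1} h(θ) cos(pi*θ) dθ = 2∫_0^{1} h(θ) cos(pi*θ) dθ.
Directly, an antiderivative of (-2) cos(pi*θ) is -2*sin(pi*θ)/pi; evaluating from 0 to 1: ∫_{0}^{1} (-2) cos(pi*θ) dθ = (0) - (0) = 0.
So ∫_{-1}^{1} h(θ) cos(pi*θ) dθ = 0.
Hence Re(c_{1}) = (1/2)·(0) = 0.

0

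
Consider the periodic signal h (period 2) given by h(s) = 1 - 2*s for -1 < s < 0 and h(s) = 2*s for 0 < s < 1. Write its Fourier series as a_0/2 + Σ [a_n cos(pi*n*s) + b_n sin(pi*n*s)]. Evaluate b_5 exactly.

b_5 = ∫_{-1}^{1} h(s) sin(5*pi*s) ds.
Split the integral at the breakpoints.
Integrating by parts (boundary term plus one more integral), an antiderivative of (1 - 2*s) sin(5*pi*s) is 2*s*cos(5*pi*s)/(5*pi) - 2*sin(5*pi*s)/(25*pi**2) - cos(5*pi*s)/(5*pi); evaluating from -1 to 0: ∫_{-1}^{0} (1 - 2*s) sin(5*pi*s) ds = (-1/(5*pi)) - (3/(5*pi)) = -4/(5*pi).
Integrating by parts (boundary term plus one more integral), an antiderivative of (2*s) sin(5*pi*s) is -2*s*cos(5*pi*s)/(5*pi) + 2*sin(5*pi*s)/(25*pi**2); evaluating from 0 to 1: ∫_{0}^{1} (2*s) sin(5*pi*s) ds = (2/(5*pi)) - (0) = 2/(5*pi).
Summing the pieces gives b_5 = -2/(5*pi).

-2/(5*pi)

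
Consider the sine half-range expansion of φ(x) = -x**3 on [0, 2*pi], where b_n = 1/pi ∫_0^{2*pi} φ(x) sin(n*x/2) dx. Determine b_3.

b_3 = 1/pi ∫_0^{2*pi} (-x**3) sin(3*x/2) dx.
Integrating by parts three times (tabular method), an antiderivative of (-x**3) sin(3*x/2) is 2*x**3*cos(3*x/2)/3 - 4*x**2*sin(3*x/2)/3 - 16*x*cos(3*x/2)/9 + 32*sin(3*x/2)/27; evaluating from 0 to 2*pi: ∫_{0}^{2*pi} (-x**3) sin(3*x/2) dx = (16*pi*(2 - 3*pi**2)/9) - (0) = 16*pi*(2 - 3*pi**2)/9.
Hence b_3 = (1/pi)·(16*pi*(2 - 3*pi**2)/9) = 32/9 - 16*pi**2/3.

32/9 - 16*pi**2/3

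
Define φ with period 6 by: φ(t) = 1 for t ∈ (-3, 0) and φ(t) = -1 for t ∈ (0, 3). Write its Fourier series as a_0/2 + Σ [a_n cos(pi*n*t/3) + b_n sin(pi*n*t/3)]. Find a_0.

0

a_0 = 1/3 ∫_{-3}^{3} φ(t) dt = 1/3 · (0) = 0.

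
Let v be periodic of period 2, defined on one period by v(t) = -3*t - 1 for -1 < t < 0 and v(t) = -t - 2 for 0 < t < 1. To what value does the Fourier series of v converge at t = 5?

-1/2

t = 5 differs from t = 1 by 2 full period(s), and the series is 2-periodic.
At t = 1 the one-sided limits are v(1^-) = -3 and v(1^+) = 2.
By Dirichlet's theorem the series converges to their average, [(-3) + (2)]/2 = -1/2.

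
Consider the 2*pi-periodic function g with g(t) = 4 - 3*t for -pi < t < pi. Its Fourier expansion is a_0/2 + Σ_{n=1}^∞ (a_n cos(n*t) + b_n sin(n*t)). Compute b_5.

b_5 = 1/pi ∫_{-pi}^{pi} g(t) sin(5*t) dt.
Integrating by parts (boundary term plus one more integral), an antiderivative of (4 - 3*t) sin(5*t) is 3*t*cos(5*t)/5 - 3*sin(5*t)/25 - 4*cos(5*t)/5; evaluating from -pi to pi: ∫_{-pi}^{pi} (4 - 3*t) sin(5*t) dt = (4/5 - 3*pi/5) - (4/5 + 3*pi/5) = -6*pi/5.
Hence b_5 = (1/pi)·(-6*pi/5) = -6/5.

-6/5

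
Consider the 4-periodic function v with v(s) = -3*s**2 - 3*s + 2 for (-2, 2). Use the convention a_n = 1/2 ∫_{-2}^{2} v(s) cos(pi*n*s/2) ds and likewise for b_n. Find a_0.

a_0 = 1/2 ∫_{-2}^{2} v(s) ds = 1/2 · (-8) = -4.

-4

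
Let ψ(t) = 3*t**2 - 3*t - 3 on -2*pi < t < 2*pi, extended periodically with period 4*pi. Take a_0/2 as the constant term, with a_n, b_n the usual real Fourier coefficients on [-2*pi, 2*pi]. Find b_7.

b_7 = (1/(2*pi)) ∫_{-2*pi}^{2*pi} ψ(t) sin(7*t/2) dt.
Integrating by parts twice (tabular method), an antiderivative of (3*t**2 - 3*t - 3) sin(7*t/2) is -6*t**2*cos(7*t/2)/7 + 24*t*sin(7*t/2)/49 + 6*t*cos(7*t/2)/7 - 12*sin(7*t/2)/49 + 342*cos(7*t/2)/343; evaluating from -2*pi to 2*pi: ∫_{-2*pi}^{2*pi} (3*t**2 - 3*t - 3) sin(7*t/2) dt = (-12*pi/7 - 342/343 + 24*pi**2/7) - (-342/343 + 12*pi/7 + 24*pi**2/7) = -24*pi/7.
Hence b_7 = (1/(2*pi))·(-24*pi/7) = -12/7.

-12/7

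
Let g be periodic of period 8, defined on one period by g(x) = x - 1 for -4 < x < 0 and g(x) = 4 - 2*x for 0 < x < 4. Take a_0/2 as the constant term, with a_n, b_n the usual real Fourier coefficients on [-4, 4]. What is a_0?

-3

a_0 = 1/4 ∫_{-4}^{4} g(x) dx = 1/4 · (-12) = -3.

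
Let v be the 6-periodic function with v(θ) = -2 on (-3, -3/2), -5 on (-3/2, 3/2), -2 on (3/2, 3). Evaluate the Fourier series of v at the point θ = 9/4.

v is continuous at θ = 9/4 with value -2, so the series converges to -2 there.

-2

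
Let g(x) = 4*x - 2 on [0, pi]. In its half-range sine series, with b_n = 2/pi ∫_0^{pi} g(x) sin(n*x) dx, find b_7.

8*(-1 + pi)/(7*pi)

b_7 = 2/pi ∫_0^{pi} (4*x - 2) sin(7*x) dx.
Integrating by parts (boundary term plus one more integral), an antiderivative of (4*x - 2) sin(7*x) is -4*x*cos(7*x)/7 + 4*sin(7*x)/49 + 2*cos(7*x)/7; evaluating from 0 to pi: ∫_{0}^{pi} (4*x - 2) sin(7*x) dx = (-2/7 + 4*pi/7) - (2/7) = -4/7 + 4*pi/7.
Hence b_7 = (2/pi)·(-4/7 + 4*pi/7) = 8*(-1 + pi)/(7*pi).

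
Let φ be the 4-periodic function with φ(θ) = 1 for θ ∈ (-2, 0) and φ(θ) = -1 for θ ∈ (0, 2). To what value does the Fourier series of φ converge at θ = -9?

1

θ = -9 differs from θ = -1 by -2 full period(s), and the series is 4-periodic.
φ is continuous at θ = -1 with value 1, so the series converges to 1 there.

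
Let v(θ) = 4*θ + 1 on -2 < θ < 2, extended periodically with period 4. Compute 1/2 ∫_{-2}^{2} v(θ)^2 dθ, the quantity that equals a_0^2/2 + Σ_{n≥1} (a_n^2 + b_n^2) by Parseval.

1/2 ∫_{-2}^{2} v(θ)^2 dθ = 1/2 · (268/3) = 134/3.

134/3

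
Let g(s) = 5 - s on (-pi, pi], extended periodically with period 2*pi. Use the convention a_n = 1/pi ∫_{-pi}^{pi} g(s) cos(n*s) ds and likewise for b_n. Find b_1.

-2

b_1 = 1/pi ∫_{-pi}^{pi} g(s) sin(s) ds.
Integrating by parts (boundary term plus one more integral), an antiderivative of (5 - s) sin(s) is s*cos(s) - sin(s) - 5*cos(s); evaluating from -pi to pi: ∫_{-pi}^{pi} (5 - s) sin(s) ds = (5 - pi) - (pi + 5) = -2*pi.
Hence b_1 = (1/pi)·(-2*pi) = -2.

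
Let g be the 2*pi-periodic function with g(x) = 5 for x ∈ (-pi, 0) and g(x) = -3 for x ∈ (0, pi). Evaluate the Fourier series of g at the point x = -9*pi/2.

5

x = -9*pi/2 differs from x = -pi/2 by -2 full period(s), and the series is 2*pi-periodic.
g is continuous at x = -pi/2 with value 5, so the series converges to 5 there.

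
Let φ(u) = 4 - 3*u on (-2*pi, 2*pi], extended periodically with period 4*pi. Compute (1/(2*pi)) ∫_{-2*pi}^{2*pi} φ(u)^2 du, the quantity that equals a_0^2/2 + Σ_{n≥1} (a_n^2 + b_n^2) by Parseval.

32 + 24*pi**2

(1/(2*pi)) ∫_{-2*pi}^{2*pi} φ(u)^2 du = (1/(2*pi)) · (64*pi + 48*pi**3) = 32 + 24*pi**2.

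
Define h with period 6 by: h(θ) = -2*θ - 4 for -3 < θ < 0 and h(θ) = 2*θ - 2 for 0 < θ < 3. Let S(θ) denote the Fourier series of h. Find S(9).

3

θ = 9 differs from θ = -3 by 2 full period(s), and the series is 6-periodic.
At θ = -3 the one-sided limits are h(-3^-) = 4 and h(-3^+) = 2.
By Dirichlet's theorem the series converges to their average, [(4) + (2)]/2 = 3.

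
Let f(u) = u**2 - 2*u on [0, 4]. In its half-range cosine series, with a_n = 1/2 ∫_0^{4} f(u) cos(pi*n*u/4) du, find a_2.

16/pi**2

a_2 = 1/2 ∫_0^{4} (u**2 - 2*u) cos(pi*u/2) du.
Integrating by parts twice (tabular method), an antiderivative of (u**2 - 2*u) cos(pi*u/2) is 2*u**2*sin(pi*u/2)/pi - 4*u*sin(pi*u/2)/pi + 8*u*cos(pi*u/2)/pi**2 - 16*sin(pi*u/2)/pi**3 - 8*cos(pi*u/2)/pi**2; evaluating from 0 to 4: ∫_{0}^{4} (u**2 - 2*u) cos(pi*u/2) du = (24/pi**2) - (-8/pi**2) = 32/pi**2.
Hence a_2 = (1/2)·(32/pi**2) = 16/pi**2.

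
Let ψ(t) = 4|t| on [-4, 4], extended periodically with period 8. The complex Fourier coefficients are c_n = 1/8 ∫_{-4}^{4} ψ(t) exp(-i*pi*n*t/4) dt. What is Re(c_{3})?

Since ψ is real-valued, Re(c_{3}) = 1/8 ∫_{-4}^{4} ψ(t) cos(3*pi*t/4) dt = a_{3}/2.
ψ is even and cos(3*pi*t/4) is even, so the integrand is even: ∫_{-4}^{4} ψ(t) cos(3*pi*t/4) dt = 2∫_0^{4} ψ(t) cos(3*pi*t/4) dt.
Integrating by parts (boundary term plus one more integral), an antiderivative of (4*t) cos(3*pi*t/4) is 16*t*sin(3*pi*t/4)/(3*pi) + 64*cos(3*pi*t/4)/(9*pi**2); evaluating from 0 to 4: ∫_{0}^{4} (4*t) cos(3*pi*t/4) dt = (-64/(9*pi**2)) - (64/(9*pi**2)) = -128/(9*pi**2).
So ∫_{-4}^{4} ψ(t) cos(3*pi*t/4) dt = -256/(9*pi**2).
Hence Re(c_{3}) = (1/8)·(-256/(9*pi**2)) = -32/(9*pi**2).

-32/(9*pi**2)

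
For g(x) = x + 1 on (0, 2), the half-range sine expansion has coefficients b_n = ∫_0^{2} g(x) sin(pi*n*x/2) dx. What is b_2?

-2/pi

b_2 = ∫_0^{2} (x + 1) sin(pi*x) dx.
Integrating by parts (boundary term plus one more integral), an antiderivative of (x + 1) sin(pi*x) is -x*cos(pi*x)/pi + sin(pi*x)/pi**2 - cos(pi*x)/pi; evaluating from 0 to 2: ∫_{0}^{2} (x + 1) sin(pi*x) dx = (-3/pi) - (-1/pi) = -2/pi.
Hence b_2 = -2/pi.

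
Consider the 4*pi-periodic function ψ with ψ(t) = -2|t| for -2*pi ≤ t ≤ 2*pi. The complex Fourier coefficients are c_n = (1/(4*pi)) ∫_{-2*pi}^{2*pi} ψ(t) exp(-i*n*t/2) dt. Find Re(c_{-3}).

Since ψ is real-valued, Re(c_{-3}) = (1/(4*pi)) ∫_{-2*pi}^{2*pi} ψ(t) cos(-3*t/2) dt = a_{3}/2.
ψ is even and cos(-3*t/2) is even, so the integrand is even: ∫_{-2*pi}^{2*pi} ψ(t) cos(-3*t/2) dt = 2∫_0^{2*pi} ψ(t) cos(-3*t/2) dt.
Integrating by parts (boundary term plus one more integral), an antiderivative of (-2*t) cos(-3*t/2) is -4*t*sin(3*t/2)/3 - 8*cos(3*t/2)/9; evaluating from 0 to 2*pi: ∫_{0}^{2*pi} (-2*t) cos(-3*t/2) dt = (8/9) - (-8/9) = 16/9.
So ∫_{-2*pi}^{2*pi} ψ(t) cos(-3*t/2) dt = 32/9.
Hence Re(c_{-3}) = (1/(4*pi))·(32/9) = 8/(9*pi).

8/(9*pi)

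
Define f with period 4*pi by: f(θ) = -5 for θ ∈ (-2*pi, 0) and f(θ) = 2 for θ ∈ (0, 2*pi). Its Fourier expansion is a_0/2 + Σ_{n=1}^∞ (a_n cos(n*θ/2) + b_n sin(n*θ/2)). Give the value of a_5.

0

a_5 = (1/(2*pi)) ∫_{-2*pi}^{2*pi} f(θ) cos(5*θ/2) dθ.
Split the integral at the breakpoints.
Directly, an antiderivative of (-5) cos(5*θ/2) is -2*sin(5*θ/2); evaluating from -2*pi to 0: ∫_{-2*pi}^{0} (-5) cos(5*θ/2) dθ = (0) - (0) = 0.
Directly, an antiderivative of (2) cos(5*θ/2) is 4*sin(5*θ/2)/5; evaluating from 0 to 2*pi: ∫_{0}^{2*pi} (2) cos(5*θ/2) dθ = (0) - (0) = 0.
Summing the pieces and multiplying by (1/(2*pi)) gives a_5 = 0.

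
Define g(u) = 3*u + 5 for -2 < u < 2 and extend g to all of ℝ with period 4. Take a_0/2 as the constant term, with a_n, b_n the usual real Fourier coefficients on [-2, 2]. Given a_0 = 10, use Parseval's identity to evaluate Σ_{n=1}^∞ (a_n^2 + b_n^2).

Parseval: a_0^2/2 + Σ_{n≥1} (a_n^2+b_n^2) = 1/2 ∫_{-2}^{2} g(u)^2 du = 74.
Subtract a_0^2/2 = 50: Σ (a_n^2+b_n^2) = 24.

24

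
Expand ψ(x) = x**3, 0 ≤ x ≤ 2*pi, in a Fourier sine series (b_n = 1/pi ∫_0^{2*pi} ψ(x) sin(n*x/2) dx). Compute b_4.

b_4 = 1/pi ∫_0^{2*pi} (x**3) sin(2*x) dx.
Integrating by parts three times (tabular method), an antiderivative of (x**3) sin(2*x) is -x**3*cos(2*x)/2 + 3*x**2*sin(2*x)/4 + 3*x*cos(2*x)/4 - 3*sin(2*x)/8; evaluating from 0 to 2*pi: ∫_{0}^{2*pi} (x**3) sin(2*x) dx = (pi*(3 - 8*pi**2)/2) - (0) = pi*(3 - 8*pi**2)/2.
Hence b_4 = (1/pi)·(pi*(3 - 8*pi**2)/2) = 3/2 - 4*pi**2.

3/2 - 4*pi**2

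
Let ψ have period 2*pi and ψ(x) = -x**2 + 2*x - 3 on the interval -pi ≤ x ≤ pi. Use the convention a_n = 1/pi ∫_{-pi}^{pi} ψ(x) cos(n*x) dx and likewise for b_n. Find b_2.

b_2 = 1/pi ∫_{-pi}^{pi} ψ(x) sin(2*x) dx.
Integrating by parts twice (tabular method), an antiderivative of (-x**2 + 2*x - 3) sin(2*x) is x**2*cos(2*x)/2 - x*sin(2*x)/2 - x*cos(2*x) + sin(2*x)/2 + 5*cos(2*x)/4; evaluating from -pi to pi: ∫_{-pi}^{pi} (-x**2 + 2*x - 3) sin(2*x) dx = (-pi + 5/4 + pi**2/2) - (5/4 + pi + pi**2/2) = -2*pi.
Hence b_2 = (1/pi)·(-2*pi) = -2.

-2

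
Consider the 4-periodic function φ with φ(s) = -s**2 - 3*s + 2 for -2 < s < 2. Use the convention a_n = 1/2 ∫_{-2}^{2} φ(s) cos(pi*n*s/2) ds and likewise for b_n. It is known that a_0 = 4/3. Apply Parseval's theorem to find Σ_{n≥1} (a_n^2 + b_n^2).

Parseval: a_0^2/2 + Σ_{n≥1} (a_n^2+b_n^2) = 1/2 ∫_{-2}^{2} φ(s)^2 ds = 416/15.
Subtract a_0^2/2 = 8/9: Σ (a_n^2+b_n^2) = 1208/45.

1208/45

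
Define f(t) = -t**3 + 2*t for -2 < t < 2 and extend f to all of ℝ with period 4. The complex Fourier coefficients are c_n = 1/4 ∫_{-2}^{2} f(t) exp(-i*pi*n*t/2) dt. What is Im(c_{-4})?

Since f is real-valued, Im(c_{-4}) = -1/4 ∫_{-2}^{2} f(t) sin(-2*pi*t) dt = b_{4}/2.
f is odd and sin(-2*pi*t) is odd, so the integrand is even: ∫_{-2}^{2} f(t) sin(-2*pi*t) dt = 2∫_0^{2} f(t) sin(-2*pi*t) dt.
Integrating by parts three times (tabular method), an antiderivative of (-t**3 + 2*t) sin(-2*pi*t) is -t**3*cos(2*pi*t)/(2*pi) + 3*t**2*sin(2*pi*t)/(4*pi**2) + 3*t*cos(2*pi*t)/(4*pi**3) + t*cos(2*pi*t)/pi - sin(2*pi*t)/(2*pi**2) - 3*sin(2*pi*t)/(8*pi**4); evaluating from 0 to 2: ∫_{0}^{2} (-t**3 + 2*t) sin(-2*pi*t) dt = (-2/pi + 3/(2*pi**3)) - (0) = -2/pi + 3/(2*pi**3).
So ∫_{-2}^{2} f(t) sin(-2*pi*t) dt = -4/pi + 3/pi**3.
Hence Im(c_{-4}) = (-1/4)·(-4/pi + 3/pi**3) = (-3/4 + pi**2)/pi**3.

(-3/4 + pi**2)/pi**3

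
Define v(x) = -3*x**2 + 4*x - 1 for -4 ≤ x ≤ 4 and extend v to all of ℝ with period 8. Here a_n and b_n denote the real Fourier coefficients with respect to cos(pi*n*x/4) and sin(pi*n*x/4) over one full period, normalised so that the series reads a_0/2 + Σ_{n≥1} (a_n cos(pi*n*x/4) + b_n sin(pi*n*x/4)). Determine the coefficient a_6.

-16/(3*pi**2)

a_6 = 1/4 ∫_{-4}^{4} v(x) cos(3*pi*x/2) dx.
Integrating by parts twice (tabular method), an antiderivative of (-3*x**2 + 4*x - 1) cos(3*pi*x/2) is -2*x**2*sin(3*pi*x/2)/pi + 8*x*sin(3*pi*x/2)/(3*pi) - 8*x*cos(3*pi*x/2)/(3*pi**2) - 2*sin(3*pi*x/2)/(3*pi) + 16*sin(3*pi*x/2)/(9*pi**3) + 16*cos(3*pi*x/2)/(9*pi**2); evaluating from -4 to 4: ∫_{-4}^{4} (-3*x**2 + 4*x - 1) cos(3*pi*x/2) dx = (-80/(9*pi**2)) - (112/(9*pi**2)) = -64/(3*pi**2).
Hence a_6 = (1/4)·(-64/(3*pi**2)) = -16/(3*pi**2).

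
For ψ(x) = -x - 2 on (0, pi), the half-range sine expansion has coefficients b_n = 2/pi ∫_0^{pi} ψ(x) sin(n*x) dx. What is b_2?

1

b_2 = 2/pi ∫_0^{pi} (-x - 2) sin(2*x) dx.
Integrating by parts (boundary term plus one more integral), an antiderivative of (-x - 2) sin(2*x) is x*cos(2*x)/2 - sin(2*x)/4 + cos(2*x); evaluating from 0 to pi: ∫_{0}^{pi} (-x - 2) sin(2*x) dx = (1 + pi/2) - (1) = pi/2.
Hence b_2 = (2/pi)·(pi/2) = 1.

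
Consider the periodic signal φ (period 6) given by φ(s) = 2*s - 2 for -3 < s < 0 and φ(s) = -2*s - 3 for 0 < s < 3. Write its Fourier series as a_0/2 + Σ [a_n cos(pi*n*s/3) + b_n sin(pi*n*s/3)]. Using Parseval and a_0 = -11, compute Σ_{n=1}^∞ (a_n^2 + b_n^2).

13/2

Parseval: a_0^2/2 + Σ_{n≥1} (a_n^2+b_n^2) = 1/3 ∫_{-3}^{3} φ(s)^2 ds = 67.
Subtract a_0^2/2 = 121/2: Σ (a_n^2+b_n^2) = 13/2.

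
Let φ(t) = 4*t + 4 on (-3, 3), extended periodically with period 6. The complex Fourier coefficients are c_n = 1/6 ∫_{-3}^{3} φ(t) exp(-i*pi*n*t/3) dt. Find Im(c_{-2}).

-6/pi

Since φ is real-valued, Im(c_{-2}) = -1/6 ∫_{-3}^{3} φ(t) sin(-2*pi*t/3) dt = b_{2}/2.
Integrating by parts (boundary term plus one more integral), an antiderivative of (4*t + 4) sin(-2*pi*t/3) is 6*t*cos(2*pi*t/3)/pi - 9*sin(2*pi*t/3)/pi**2 + 6*cos(2*pi*t/3)/pi; evaluating from -3 to 3: ∫_{-3}^{3} (4*t + 4) sin(-2*pi*t/3) dt = (24/pi) - (-12/pi) = 36/pi.
Hence Im(c_{-2}) = (-1/6)·(36/pi) = -6/pi.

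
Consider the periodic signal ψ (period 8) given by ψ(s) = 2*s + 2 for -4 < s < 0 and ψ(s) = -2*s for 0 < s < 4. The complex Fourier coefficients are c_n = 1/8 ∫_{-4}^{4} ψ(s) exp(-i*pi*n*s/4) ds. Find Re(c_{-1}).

Since ψ is real-valued, Re(c_{-1}) = 1/8 ∫_{-4}^{4} ψ(s) cos(-pi*s/4) ds = a_{1}/2.
Split the integral at the breakpoints.
Integrating by parts (boundary term plus one more integral), an antiderivative of (2*s + 2) cos(-pi*s/4) is 8*s*sin(pi*s/4)/pi + 8*sin(pi*s/4)/pi + 32*cos(pi*s/4)/pi**2; evaluating from -4 to 0: ∫_{-4}^{0} (2*s + 2) cos(-pi*s/4) ds = (32/pi**2) - (-32/pi**2) = 64/pi**2.
Integrating by parts (boundary term plus one more integral), an antiderivative of (-2*s) cos(-pi*s/4) is -8*s*sin(pi*s/4)/pi - 32*cos(pi*s/4)/pi**2; evaluating from 0 to 4: ∫_{0}^{4} (-2*s) cos(-pi*s/4) ds = (32/pi**2) - (-32/pi**2) = 64/pi**2.
So ∫_{-4}^{4} ψ(s) cos(-pi*s/4) ds = 128/pi**2.
Hence Re(c_{-1}) = (1/8)·(128/pi**2) = 16/pi**2.

16/pi**2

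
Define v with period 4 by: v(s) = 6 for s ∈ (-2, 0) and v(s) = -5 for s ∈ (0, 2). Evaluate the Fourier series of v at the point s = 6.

s = 6 differs from s = -2 by 2 full period(s), and the series is 4-periodic.
At s = -2 the one-sided limits are v(-2^-) = -5 and v(-2^+) = 6.
By Dirichlet's theorem the series converges to their average, [(-5) + (6)]/2 = 1/2.

1/2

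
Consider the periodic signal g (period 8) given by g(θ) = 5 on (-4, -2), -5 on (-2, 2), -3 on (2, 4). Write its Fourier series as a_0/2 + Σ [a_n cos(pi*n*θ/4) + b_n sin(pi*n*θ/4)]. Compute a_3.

4/pi

a_3 = 1/4 ∫_{-4}^{4} g(θ) cos(3*pi*θ/4) dθ.
Split the integral at the breakpoints.
Directly, an antiderivative of (5) cos(3*pi*θ/4) is 20*sin(3*pi*θ/4)/(3*pi); evaluating from -4 to -2: ∫_{-4}^{-2} (5) cos(3*pi*θ/4) dθ = (20/(3*pi)) - (0) = 20/(3*pi).
Directly, an antiderivative of (-5) cos(3*pi*θ/4) is -20*sin(3*pi*θ/4)/(3*pi); evaluating from -2 to 2: ∫_{-2}^{2} (-5) cos(3*pi*θ/4) dθ = (20/(3*pi)) - (-20/(3*pi)) = 40/(3*pi).
Directly, an antiderivative of (-3) cos(3*pi*θ/4) is -4*sin(3*pi*θ/4)/pi; evaluating from 2 to 4: ∫_{2}^{4} (-3) cos(3*pi*θ/4) dθ = (0) - (4/pi) = -4/pi.
Summing the pieces and multiplying by (1/4) gives a_3 = 4/pi.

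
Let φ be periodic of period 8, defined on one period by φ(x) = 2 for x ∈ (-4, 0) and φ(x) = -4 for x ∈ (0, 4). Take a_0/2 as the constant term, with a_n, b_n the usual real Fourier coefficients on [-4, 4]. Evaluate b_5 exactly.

-12/(5*pi)

b_5 = 1/4 ∫_{-4}^{4} φ(x) sin(5*pi*x/4) dx.
Split the integral at the breakpoints.
Directly, an antiderivative of (2) sin(5*pi*x/4) is -8*cos(5*pi*x/4)/(5*pi); evaluating from -4 to 0: ∫_{-4}^{0} (2) sin(5*pi*x/4) dx = (-8/(5*pi)) - (8/(5*pi)) = -16/(5*pi).
Directly, an antiderivative of (-4) sin(5*pi*x/4) is 16*cos(5*pi*x/4)/(5*pi); evaluating from 0 to 4: ∫_{0}^{4} (-4) sin(5*pi*x/4) dx = (-16/(5*pi)) - (16/(5*pi)) = -32/(5*pi).
Summing the pieces and multiplying by (1/4) gives b_5 = -12/(5*pi).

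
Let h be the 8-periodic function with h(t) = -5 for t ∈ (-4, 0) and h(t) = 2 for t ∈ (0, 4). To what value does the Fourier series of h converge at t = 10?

t = 10 differs from t = 2 by 1 full period(s), and the series is 8-periodic.
h is continuous at t = 2 with value 2, so the series converges to 2 there.

2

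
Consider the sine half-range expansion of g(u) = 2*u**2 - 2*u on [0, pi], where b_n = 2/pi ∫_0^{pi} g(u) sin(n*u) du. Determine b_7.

4*(-49*pi - 4 + 49*pi**2)/(343*pi)

b_7 = 2/pi ∫_0^{pi} (2*u**2 - 2*u) sin(7*u) du.
Integrating by parts twice (tabular method), an antiderivative of (2*u**2 - 2*u) sin(7*u) is -2*u**2*cos(7*u)/7 + 4*u*sin(7*u)/49 + 2*u*cos(7*u)/7 - 2*sin(7*u)/49 + 4*cos(7*u)/343; evaluating from 0 to pi: ∫_{0}^{pi} (2*u**2 - 2*u) sin(7*u) du = (-2*pi/7 - 4/343 + 2*pi**2/7) - (4/343) = -2*pi/7 - 8/343 + 2*pi**2/7.
Hence b_7 = (2/pi)·(-2*pi/7 - 8/343 + 2*pi**2/7) = 4*(-49*pi - 4 + 49*pi**2)/(343*pi).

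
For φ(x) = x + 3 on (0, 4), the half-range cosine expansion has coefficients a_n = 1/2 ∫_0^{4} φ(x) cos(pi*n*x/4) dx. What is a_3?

a_3 = 1/2 ∫_0^{4} (x + 3) cos(3*pi*x/4) dx.
Integrating by parts (boundary term plus one more integral), an antiderivative of (x + 3) cos(3*pi*x/4) is 4*x*sin(3*pi*x/4)/(3*pi) + 4*sin(3*pi*x/4)/pi + 16*cos(3*pi*x/4)/(9*pi**2); evaluating from 0 to 4: ∫_{0}^{4} (x + 3) cos(3*pi*x/4) dx = (-16/(9*pi**2)) - (16/(9*pi**2)) = -32/(9*pi**2).
Hence a_3 = (1/2)·(-32/(9*pi**2)) = -16/(9*pi**2).

-16/(9*pi**2)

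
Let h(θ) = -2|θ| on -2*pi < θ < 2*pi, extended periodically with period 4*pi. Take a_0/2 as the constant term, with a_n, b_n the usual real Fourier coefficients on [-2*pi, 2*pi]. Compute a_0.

a_0 = (1/(2*pi)) ∫_{-2*pi}^{2*pi} h(θ) dθ = (1/(2*pi)) · (-8*pi**2) = -4*pi.

-4*pi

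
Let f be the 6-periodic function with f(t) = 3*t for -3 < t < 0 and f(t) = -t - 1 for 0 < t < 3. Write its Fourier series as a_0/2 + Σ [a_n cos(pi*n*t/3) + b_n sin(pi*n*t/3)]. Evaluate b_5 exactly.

b_5 = 1/3 ∫_{-3}^{3} f(t) sin(5*pi*t/3) dt.
Split the integral at the breakpoints.
Integrating by parts (boundary term plus one more integral), an antiderivative of (3*t) sin(5*pi*t/3) is -9*t*cos(5*pi*t/3)/(5*pi) + 27*sin(5*pi*t/3)/(25*pi**2); evaluating from -3 to 0: ∫_{-3}^{0} (3*t) sin(5*pi*t/3) dt = (0) - (-27/(5*pi)) = 27/(5*pi).
Integrating by parts (boundary term plus one more integral), an antiderivative of (-t - 1) sin(5*pi*t/3) is 3*t*cos(5*pi*t/3)/(5*pi) - 9*sin(5*pi*t/3)/(25*pi**2) + 3*cos(5*pi*t/3)/(5*pi); evaluating from 0 to 3: ∫_{0}^{3} (-t - 1) sin(5*pi*t/3) dt = (-12/(5*pi)) - (3/(5*pi)) = -3/pi.
Summing the pieces and multiplying by (1/3) gives b_5 = 4/(5*pi).

4/(5*pi)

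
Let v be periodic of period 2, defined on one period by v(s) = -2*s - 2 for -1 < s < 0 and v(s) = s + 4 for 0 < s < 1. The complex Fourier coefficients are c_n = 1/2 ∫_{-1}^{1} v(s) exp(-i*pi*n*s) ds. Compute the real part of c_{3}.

Since v is real-valued, Re(c_{3}) = 1/2 ∫_{-1}^{1} v(s) cos(3*pi*s) ds = a_{3}/2.
Split the integral at the breakpoints.
Integrating by parts (boundary term plus one more integral), an antiderivative of (-2*s - 2) cos(3*pi*s) is -2*s*sin(3*pi*s)/(3*pi) - 2*sin(3*pi*s)/(3*pi) - 2*cos(3*pi*s)/(9*pi**2); evaluating from -1 to 0: ∫_{-1}^{0} (-2*s - 2) cos(3*pi*s) ds = (-2/(9*pi**2)) - (2/(9*pi**2)) = -4/(9*pi**2).
Integrating by parts (boundary term plus one more integral), an antiderivative of (s + 4) cos(3*pi*s) is s*sin(3*pi*s)/(3*pi) + 4*sin(3*pi*s)/(3*pi) + cos(3*pi*s)/(9*pi**2); evaluating from 0 to 1: ∫_{0}^{1} (s + 4) cos(3*pi*s) ds = (-1/(9*pi**2)) - (1/(9*pi**2)) = -2/(9*pi**2).
So ∫_{-1}^{1} v(s) cos(3*pi*s) ds = -2/(3*pi**2).
Hence Re(c_{3}) = (1/2)·(-2/(3*pi**2)) = -1/(3*pi**2).

-1/(3*pi**2)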